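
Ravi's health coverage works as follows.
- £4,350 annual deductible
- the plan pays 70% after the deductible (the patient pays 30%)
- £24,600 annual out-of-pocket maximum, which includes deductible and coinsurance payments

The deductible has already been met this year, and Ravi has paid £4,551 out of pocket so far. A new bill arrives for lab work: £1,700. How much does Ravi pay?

With the deductible met, the entire £1,700 is subject to coinsurance.
Coinsurance: £1,700 × 30% = £510.
Cumulative spending £4,551 + £510 = £5,061 stays under the £24,600 maximum.

£510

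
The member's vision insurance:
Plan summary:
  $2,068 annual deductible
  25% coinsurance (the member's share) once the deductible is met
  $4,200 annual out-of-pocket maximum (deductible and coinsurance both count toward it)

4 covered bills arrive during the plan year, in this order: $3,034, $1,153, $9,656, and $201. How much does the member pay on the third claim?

$1,602.25

#1 ($3,034): $2,068 to deductible, leaving $966; coinsurance $966 × 25% = $241.50. Cost to member: $2,309.50. OOP to date $2,309.50.
#2 ($1,153): deductible met; 25% of $1,153 = $288.25. Member pays $288.25; OOP now $2,597.75.
#3 ($9,656): 25% coinsurance on $9,656 = $2,414. OOP would hit $5,011.75 > $4,200, so the cap limits the member to $4,200 − $2,597.75 = $1,602.25.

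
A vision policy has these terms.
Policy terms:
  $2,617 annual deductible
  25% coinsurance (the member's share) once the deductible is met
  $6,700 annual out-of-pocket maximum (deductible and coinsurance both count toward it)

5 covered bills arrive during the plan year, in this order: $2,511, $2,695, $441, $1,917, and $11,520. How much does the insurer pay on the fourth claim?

Claim 1 ($2,511): fully absorbed by the deductible. Member pays $2,511; OOP now $2,511. Plan pays $2,511 − $2,511 = $0.
Claim 2 ($2,695): $106 to deductible, leaving $2,589; coinsurance $2,589 × 25% = $647.25. Cost to member: $753.25. OOP to date $3,264.25. Insurer: $2,695 − $753.25 = $1,941.75.
Claim 3 ($441): deductible met; 25% of $441 = $110.25. Cost to member: $110.25. OOP to date $3,374.50. Plan pays $441 − $110.25 = $330.75.
Claim 4 ($1,917): deductible already satisfied, so member's share is 25% × $1,917 = $479.25. Member pays $479.25; OOP now $3,853.75. Insurer: $1,917 − $479.25 = $1,437.75.

$1,437.75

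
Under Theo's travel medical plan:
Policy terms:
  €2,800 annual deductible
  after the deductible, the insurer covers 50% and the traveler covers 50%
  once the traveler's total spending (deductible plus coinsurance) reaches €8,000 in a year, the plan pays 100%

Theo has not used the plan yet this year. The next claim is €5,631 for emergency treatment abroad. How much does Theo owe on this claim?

€4,215.50

The full €2,800 deductible is still open; €2,800 of this bill applies to it.
That leaves €5,631 − €2,800 = €2,831 for coinsurance.
Traveler's 50% share of €2,831 is €1,415.50.
Traveler responsibility before any cap: €2,800 + €1,415.50 = €4,215.50.
Total out-of-pocket so far would be €0 + €4,215.50 = €4,215.50, below the €8,000 cap — no reduction.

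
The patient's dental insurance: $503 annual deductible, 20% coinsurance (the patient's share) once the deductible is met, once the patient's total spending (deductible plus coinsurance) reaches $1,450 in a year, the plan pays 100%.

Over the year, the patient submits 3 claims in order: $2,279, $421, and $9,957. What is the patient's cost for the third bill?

$507.60

Bill 1, $2,279: $503 finishes the deductible; $1,776 goes to coinsurance; 20% of $1,776 = $355.20. Cost to patient: $858.20. OOP to date $858.20.
Bill 2, $421: deductible met; 20% of $421 = $84.20. Patient pays $84.20; OOP now $942.40.
Bill 3, $9,957: deductible already satisfied, so patient's share is 20% × $9,957 = $1,991.40. That would push OOP to $2,933.80, over the $1,450 cap, so patient pays $1,450 − $942.40 = $507.60.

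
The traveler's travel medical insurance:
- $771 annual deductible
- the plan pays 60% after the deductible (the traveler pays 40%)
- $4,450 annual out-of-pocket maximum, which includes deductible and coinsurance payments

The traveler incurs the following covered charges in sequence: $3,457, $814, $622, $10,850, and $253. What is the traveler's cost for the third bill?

Claim 1 — $3,457: $771 to deductible, leaving $2,686; coinsurance $2,686 × 40% = $1,074.40. Traveler pays $1,845.40; OOP now $1,845.40.
Claim 2 — $814: deductible met; 40% of $814 = $325.60. Traveler pays $325.60; OOP now $2,171.
Claim 3 — $622: deductible already satisfied, so traveler's share is 40% × $622 = $248.80. Cost to traveler: $248.80. OOP to date $2,419.80.

$248.80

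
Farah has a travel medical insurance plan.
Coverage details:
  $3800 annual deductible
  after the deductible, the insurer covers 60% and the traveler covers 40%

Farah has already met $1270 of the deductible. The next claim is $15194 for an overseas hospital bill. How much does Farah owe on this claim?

$7595.60

Deductible still to meet: $3800 − $1270 = $2530.
That leaves $15194 − $2530 = $12664 for coinsurance.
40% of $12664 = $5065.60 falls to the traveler.
Traveler responsibility: $2530 + $5065.60 = $7595.60.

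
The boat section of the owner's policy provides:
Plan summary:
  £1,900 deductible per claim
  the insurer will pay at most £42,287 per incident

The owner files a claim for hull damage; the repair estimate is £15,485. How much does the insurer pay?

£13,585

Less the £1,900 deductible: £15,485 − £1,900 = £13,585.
£13,585 ≤ £42,287, so the limit doesn't bind; insurer pays £13,585.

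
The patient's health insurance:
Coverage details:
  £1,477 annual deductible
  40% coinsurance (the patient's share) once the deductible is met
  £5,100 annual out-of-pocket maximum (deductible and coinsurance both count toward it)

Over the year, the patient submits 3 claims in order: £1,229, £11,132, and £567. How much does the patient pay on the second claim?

#1 (£1,229): fully absorbed by the deductible. Cost to patient: £1,229. OOP to date £1,229.
#2 (£11,132): £248 to deductible, leaving £10,884; 40% of £10,884 = £4,353.60. Deductible plus coinsurance: £248 + £4,353.60 = £4,601.60. That would push OOP to £5,830.60, over the £5,100 cap, so patient pays £5,100 − £1,229 = £3,871.

£3,871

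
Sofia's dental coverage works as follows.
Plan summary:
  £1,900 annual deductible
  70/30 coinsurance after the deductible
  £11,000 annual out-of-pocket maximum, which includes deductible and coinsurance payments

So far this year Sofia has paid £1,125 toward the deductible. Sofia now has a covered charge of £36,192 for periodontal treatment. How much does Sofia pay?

£9,875

Deductible still to meet: £1,900 − £1,125 = £775.
After the £775 deductible portion, £36,192 − £775 = £35,417 is subject to coinsurance.
Patient's 30% share of £35,417 is £10,625.10.
So the patient owes £775 + £10,625.10 = £11,400.10 before any cap.
That would bring total out-of-pocket to £12,525.10, past the £11,000 cap. The patient is capped at £11,000 − £1,125 = £9,875 on this claim.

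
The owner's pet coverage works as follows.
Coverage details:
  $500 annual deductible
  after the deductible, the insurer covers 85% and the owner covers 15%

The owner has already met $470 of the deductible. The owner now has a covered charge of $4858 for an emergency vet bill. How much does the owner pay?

$754.20

$470 of the $500 deductible is already met, leaving $30.
The remaining $4828 (= $4858 − $30) moves to coinsurance.
Coinsurance: $4828 × 15% = $724.20.
That puts the owner's cost at $30 + $724.20 = $754.20.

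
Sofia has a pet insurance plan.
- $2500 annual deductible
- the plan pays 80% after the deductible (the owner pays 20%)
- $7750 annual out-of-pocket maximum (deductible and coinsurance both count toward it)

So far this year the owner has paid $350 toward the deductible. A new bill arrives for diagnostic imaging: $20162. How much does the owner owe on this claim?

$5752.40

Remaining deductible: $2500 − $350 = $2150.
That leaves $20162 − $2150 = $18012 for coinsurance.
Coinsurance: $18012 × 20% = $3602.40.
That puts the owner's cost at $2150 + $3602.40 = $5752.40 before any cap.
Year-to-date out-of-pocket becomes $350 + $5752.40 = $6102.40, still under the $7750 maximum, so no cap applies.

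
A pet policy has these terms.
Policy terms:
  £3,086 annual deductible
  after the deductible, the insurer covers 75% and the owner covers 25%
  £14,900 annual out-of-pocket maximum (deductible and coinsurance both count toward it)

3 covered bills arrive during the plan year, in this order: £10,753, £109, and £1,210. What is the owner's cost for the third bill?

£302.50

Claim 1 — £10,753: £3,086 finishes the deductible; £7,667 goes to coinsurance; 25% of £7,667 = £1,916.75. Owner owes £5,002.75 (running OOP £5,002.75).
Claim 2 — £109: deductible already satisfied, so owner's share is 25% × £109 = £27.25. Owner owes £27.25 (running OOP £5,030).
Claim 3 — £1,210: 25% coinsurance on £1,210 = £302.50. Cost to owner: £302.50. OOP to date £5,332.50.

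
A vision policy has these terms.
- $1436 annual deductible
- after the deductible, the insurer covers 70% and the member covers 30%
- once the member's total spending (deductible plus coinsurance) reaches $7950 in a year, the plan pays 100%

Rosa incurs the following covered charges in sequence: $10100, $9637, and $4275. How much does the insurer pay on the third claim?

$3251.30

Bill 1, $10100: $1436 to deductible, leaving $8664; member's 30% is $2599.20. Member pays $4035.20; OOP now $4035.20. Plan pays $10100 − $4035.20 = $6064.80.
Bill 2, $9637: deductible already satisfied, so member's share is 30% × $9637 = $2891.10. Member owes $2891.10 (running OOP $6926.30). Insurer: $9637 − $2891.10 = $6745.90.
Bill 3, $4275: deductible already satisfied, so member's share is 30% × $4275 = $1282.50. OOP would hit $8208.80 > $7950, so the cap limits the member to $7950 − $6926.30 = $1023.70. Plan pays $4275 − $1023.70 = $3251.30.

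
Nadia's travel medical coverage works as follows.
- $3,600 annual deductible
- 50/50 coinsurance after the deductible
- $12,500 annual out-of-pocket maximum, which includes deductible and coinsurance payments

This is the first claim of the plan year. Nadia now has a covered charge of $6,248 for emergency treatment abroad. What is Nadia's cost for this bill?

$4,924

Deductible not yet touched, so the first $3,600 of the bill goes to the deductible.
The remaining $2,648 (= $6,248 − $3,600) moves to coinsurance.
Coinsurance: $2,648 × 50% = $1,324.
That puts the traveler's cost at $3,600 + $1,324 = $4,924 before any cap.
Total out-of-pocket so far would be $0 + $4,924 = $4,924, below the $12,500 cap — no reduction.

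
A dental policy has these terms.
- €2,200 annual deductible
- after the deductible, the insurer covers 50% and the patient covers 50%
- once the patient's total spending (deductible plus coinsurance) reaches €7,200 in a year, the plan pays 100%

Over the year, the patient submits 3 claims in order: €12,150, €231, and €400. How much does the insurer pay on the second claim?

€206

Claim 1 — €12,150: deductible takes €2,200, €9,950 remains; patient's 50% is €4,975. Patient owes €7,175 (running OOP €7,175). Insurer: €12,150 − €7,175 = €4,975.
Claim 2 — €231: 50% coinsurance on €231 = €115.50. OOP would hit €7,290.50 > €7,200, so the cap limits the patient to €7,200 − €7,175 = €25. Insurer: €231 − €25 = €206.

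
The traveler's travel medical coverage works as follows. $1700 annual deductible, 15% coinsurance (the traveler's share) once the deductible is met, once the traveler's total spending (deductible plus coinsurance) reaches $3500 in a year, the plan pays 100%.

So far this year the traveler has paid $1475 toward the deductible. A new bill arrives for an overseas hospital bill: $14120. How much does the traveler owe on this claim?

$2025

Remaining deductible: $1700 − $1475 = $225.
The remaining $13895 (= $14120 − $225) moves to coinsurance.
Traveler's 15% share of $13895 is $2084.25.
That puts the traveler's cost at $225 + $2084.25 = $2309.25 before any cap.
Year-to-date out-of-pocket would reach $1475 + $2309.25 = $3784.25, above the $3500 maximum, so the traveler pays only $3500 − $1475 = $2025.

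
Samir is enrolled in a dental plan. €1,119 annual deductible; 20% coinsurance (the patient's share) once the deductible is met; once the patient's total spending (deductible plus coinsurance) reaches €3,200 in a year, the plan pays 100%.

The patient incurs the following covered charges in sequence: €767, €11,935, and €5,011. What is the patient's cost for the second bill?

€2,433

Bill 1, €767: entire amount goes to the deductible. Patient owes €767 (running OOP €767).
Bill 2, €11,935: €352 to deductible, leaving €11,583; coinsurance €11,583 × 20% = €2,316.60. Deductible plus coinsurance: €352 + €2,316.60 = €2,668.60. That would push OOP to €3,435.60, over the €3,200 cap, so patient pays €3,200 − €767 = €2,433.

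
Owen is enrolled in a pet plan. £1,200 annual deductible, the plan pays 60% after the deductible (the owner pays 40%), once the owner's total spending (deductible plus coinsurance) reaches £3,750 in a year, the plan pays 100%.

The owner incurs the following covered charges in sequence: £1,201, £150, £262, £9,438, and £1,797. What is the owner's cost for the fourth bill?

£2,384.80

Claim 1 (£1,201): deductible takes £1,200, £1 remains; owner's 40% is £0.40. Cost to owner: £1,200.40. OOP to date £1,200.40.
Claim 2 (£150): deductible already satisfied, so owner's share is 40% × £150 = £60. Cost to owner: £60. OOP to date £1,260.40.
Claim 3 (£262): deductible met; 40% of £262 = £104.80. Cost to owner: £104.80. OOP to date £1,365.20.
Claim 4 (£9,438): deductible already satisfied, so owner's share is 40% × £9,438 = £3,775.20. That would push OOP to £5,140.40, over the £3,750 cap, so owner pays £3,750 − £1,365.20 = £2,384.80.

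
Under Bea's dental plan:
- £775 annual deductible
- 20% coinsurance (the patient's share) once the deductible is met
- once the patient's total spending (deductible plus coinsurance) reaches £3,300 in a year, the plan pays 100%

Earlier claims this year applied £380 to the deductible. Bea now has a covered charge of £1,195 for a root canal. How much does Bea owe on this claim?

£380 of the £775 deductible is already met, leaving £395.
After the £395 deductible portion, £1,195 − £395 = £800 is subject to coinsurance.
Patient's 20% share of £800 is £160.
So the patient owes £395 + £160 = £555 before any cap.
Total out-of-pocket so far would be £380 + £555 = £935, below the £3,300 cap — no reduction.

£555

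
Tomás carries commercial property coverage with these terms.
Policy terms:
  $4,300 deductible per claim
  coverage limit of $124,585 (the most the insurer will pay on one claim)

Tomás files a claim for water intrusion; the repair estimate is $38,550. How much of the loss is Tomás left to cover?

$4,300

Subtract the deductible: $38,550 − $4,300 = $34,250.
That's under the $124,585 cap, so the insurer reimburses the full $34,250.
Out of pocket: $38,550 − $34,250 = $4,300.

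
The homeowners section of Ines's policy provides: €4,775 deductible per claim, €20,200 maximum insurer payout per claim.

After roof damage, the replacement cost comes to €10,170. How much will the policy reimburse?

After the deductible, €10,170 − €4,775 = €5,395 remains.
€5,395 is within the €20,200 limit, so the insurer pays €5,395.

€5,395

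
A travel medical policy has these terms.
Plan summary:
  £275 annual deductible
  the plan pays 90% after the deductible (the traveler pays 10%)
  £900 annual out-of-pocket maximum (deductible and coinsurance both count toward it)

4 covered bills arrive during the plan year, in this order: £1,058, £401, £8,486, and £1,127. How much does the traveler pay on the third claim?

Claim 1 — £1,058: deductible takes £275, £783 remains; coinsurance £783 × 10% = £78.30. Traveler pays £353.30; OOP now £353.30.
Claim 2 — £401: deductible met; 10% of £401 = £40.10. Traveler pays £40.10; OOP now £393.40.
Claim 3 — £8,486: deductible met; 10% of £8,486 = £848.60. That would push OOP to £1,242, over the £900 cap, so traveler pays £900 − £393.40 = £506.60.

£506.60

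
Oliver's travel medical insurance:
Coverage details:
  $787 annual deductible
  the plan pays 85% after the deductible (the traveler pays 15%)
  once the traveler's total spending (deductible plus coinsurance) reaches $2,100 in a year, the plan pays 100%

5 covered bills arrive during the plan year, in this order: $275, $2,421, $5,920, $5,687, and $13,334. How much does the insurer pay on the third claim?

$5,032

Claim 1 ($275): all of it applies to the deductible. Cost to traveler: $275. OOP to date $275. Insurer: $275 − $275 = $0.
Claim 2 ($2,421): $512 finishes the deductible; $1,909 goes to coinsurance; 15% of $1,909 = $286.35. Traveler owes $798.35 (running OOP $1,073.35). Plan pays $2,421 − $798.35 = $1,622.65.
Claim 3 ($5,920): deductible met; 15% of $5,920 = $888. Cost to traveler: $888. OOP to date $1,961.35. Plan pays $5,920 − $888 = $5,032.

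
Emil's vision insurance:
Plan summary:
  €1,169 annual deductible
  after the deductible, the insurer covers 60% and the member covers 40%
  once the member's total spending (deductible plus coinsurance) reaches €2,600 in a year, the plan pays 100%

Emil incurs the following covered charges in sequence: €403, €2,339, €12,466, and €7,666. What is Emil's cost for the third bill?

#1 (€403): fully absorbed by the deductible. Cost to member: €403. OOP to date €403.
#2 (€2,339): €766 finishes the deductible; €1,573 goes to coinsurance; member's 40% is €629.20. Cost to member: €1,395.20. OOP to date €1,798.20.
#3 (€12,466): deductible already satisfied, so member's share is 40% × €12,466 = €4,986.40. Adding that to €1,798.20 gives €6,784.60, past the €2,600 cap; member pays only €2,600 − €1,798.20 = €801.80.

€801.80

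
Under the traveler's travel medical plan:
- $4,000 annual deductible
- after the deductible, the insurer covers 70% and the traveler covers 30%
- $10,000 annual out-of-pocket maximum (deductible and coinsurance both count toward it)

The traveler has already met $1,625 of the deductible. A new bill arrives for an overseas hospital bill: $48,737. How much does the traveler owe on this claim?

$8,375

$1,625 of the $4,000 deductible is already met, leaving $2,375.
After the $2,375 deductible portion, $48,737 − $2,375 = $46,362 is subject to coinsurance.
Traveler's 30% share of $46,362 is $13,908.60.
That puts the traveler's cost at $2,375 + $13,908.60 = $16,283.60 before any cap.
That would bring total out-of-pocket to $17,908.60, past the $10,000 cap. The traveler is capped at $10,000 − $1,625 = $8,375 on this claim.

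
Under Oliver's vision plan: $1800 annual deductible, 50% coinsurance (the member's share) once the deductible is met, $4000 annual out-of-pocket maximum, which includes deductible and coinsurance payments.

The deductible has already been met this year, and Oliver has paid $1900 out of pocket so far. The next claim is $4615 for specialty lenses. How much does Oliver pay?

With the deductible met, the entire $4615 is subject to coinsurance.
50% of $4615 = $2307.50 falls to the member.
Year-to-date out-of-pocket would reach $1900 + $2307.50 = $4207.50, above the $4000 maximum, so the member pays only $4000 − $1900 = $2100.

$2100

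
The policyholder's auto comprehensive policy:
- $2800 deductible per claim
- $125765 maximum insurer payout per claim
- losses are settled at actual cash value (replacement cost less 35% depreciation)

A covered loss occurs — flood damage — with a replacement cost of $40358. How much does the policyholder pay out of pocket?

Actual cash value after 35% depreciation: $40358 × 65% = $26232.70.
After the deductible, $26232.70 − $2800 = $23432.70 remains.
$23432.70 ≤ $125765, so the limit doesn't bind; insurer pays $23432.70.
Out of pocket: $40358 − $23432.70 = $16925.30.

$16925.30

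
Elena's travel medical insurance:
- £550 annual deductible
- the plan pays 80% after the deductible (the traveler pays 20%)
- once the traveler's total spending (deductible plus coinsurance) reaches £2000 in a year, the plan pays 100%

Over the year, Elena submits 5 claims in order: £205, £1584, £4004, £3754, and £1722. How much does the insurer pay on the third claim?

Bill 1, £205: entire amount goes to the deductible. Traveler owes £205 (running OOP £205). Plan pays £205 − £205 = £0.
Bill 2, £1584: £345 finishes the deductible; £1239 goes to coinsurance; traveler's 20% is £247.80. Cost to traveler: £592.80. OOP to date £797.80. Insurer: £1584 − £592.80 = £991.20.
Bill 3, £4004: 20% coinsurance on £4004 = £800.80. Traveler owes £800.80 (running OOP £1598.60). Insurer: £4004 − £800.80 = £3203.20.

£3203.20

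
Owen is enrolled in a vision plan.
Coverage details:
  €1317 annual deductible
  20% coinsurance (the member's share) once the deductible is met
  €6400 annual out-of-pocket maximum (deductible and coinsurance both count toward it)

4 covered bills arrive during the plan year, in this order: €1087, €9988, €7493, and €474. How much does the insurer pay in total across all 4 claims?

Bill 1, €1087: all of it applies to the deductible. Cost to member: €1087. OOP to date €1087. Plan pays €1087 − €1087 = €0.
Bill 2, €9988: deductible takes €230, €9758 remains; member's 20% is €1951.60. Cost to member: €2181.60. OOP to date €3268.60. Insurer: €9988 − €2181.60 = €7806.40.
Bill 3, €7493: 20% coinsurance on €7493 = €1498.60. Member owes €1498.60 (running OOP €4767.20). Insurer: €7493 − €1498.60 = €5994.40.
Bill 4, €474: deductible already satisfied, so member's share is 20% × €474 = €94.80. Cost to member: €94.80. OOP to date €4862. Insurer: €474 − €94.80 = €379.20.
Insurer total: €0 + €7806.40 + €5994.40 + €379.20 = €14180.

€14180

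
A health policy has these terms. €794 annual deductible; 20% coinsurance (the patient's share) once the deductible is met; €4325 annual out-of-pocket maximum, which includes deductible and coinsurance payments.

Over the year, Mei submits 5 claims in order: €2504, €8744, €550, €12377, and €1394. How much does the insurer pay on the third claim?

#1 (€2504): €794 to deductible, leaving €1710; 20% of €1710 = €342. Patient owes €1136 (running OOP €1136). Plan pays €2504 − €1136 = €1368.
#2 (€8744): deductible already satisfied, so patient's share is 20% × €8744 = €1748.80. Patient owes €1748.80 (running OOP €2884.80). Insurer: €8744 − €1748.80 = €6995.20.
#3 (€550): deductible met; 20% of €550 = €110. Patient pays €110; OOP now €2994.80. Insurer: €550 − €110 = €440.

€440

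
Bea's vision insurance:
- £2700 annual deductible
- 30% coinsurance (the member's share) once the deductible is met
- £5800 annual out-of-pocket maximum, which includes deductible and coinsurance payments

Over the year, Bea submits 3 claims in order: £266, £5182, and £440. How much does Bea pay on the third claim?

Claim 1 — £266: entire amount goes to the deductible. Member pays £266; OOP now £266.
Claim 2 — £5182: £2434 finishes the deductible; £2748 goes to coinsurance; 30% of £2748 = £824.40. Member pays £3258.40; OOP now £3524.40.
Claim 3 — £440: deductible already satisfied, so member's share is 30% × £440 = £132. Member owes £132 (running OOP £3656.40).

£132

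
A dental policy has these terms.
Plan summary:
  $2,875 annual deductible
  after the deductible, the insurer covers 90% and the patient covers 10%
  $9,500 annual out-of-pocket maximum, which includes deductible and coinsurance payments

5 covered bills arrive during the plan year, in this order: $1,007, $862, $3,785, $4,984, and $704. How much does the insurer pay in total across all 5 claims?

$7,620.30

Bill 1, $1,007: fully absorbed by the deductible. Patient owes $1,007 (running OOP $1,007). Plan pays $1,007 − $1,007 = $0.
Bill 2, $862: fully absorbed by the deductible. Cost to patient: $862. OOP to date $1,869. Insurer: $862 − $862 = $0.
Bill 3, $3,785: $1,006 to deductible, leaving $2,779; 10% of $2,779 = $277.90. Cost to patient: $1,283.90. OOP to date $3,152.90. Insurer: $3,785 − $1,283.90 = $2,501.10.
Bill 4, $4,984: 10% coinsurance on $4,984 = $498.40. Patient owes $498.40 (running OOP $3,651.30). Plan pays $4,984 − $498.40 = $4,485.60.
Bill 5, $704: 10% coinsurance on $704 = $70.40. Patient pays $70.40; OOP now $3,721.70. Plan pays $704 − $70.40 = $633.60.
Insurer total: $0 + $0 + $2,501.10 + $4,485.60 + $633.60 = $7,620.30.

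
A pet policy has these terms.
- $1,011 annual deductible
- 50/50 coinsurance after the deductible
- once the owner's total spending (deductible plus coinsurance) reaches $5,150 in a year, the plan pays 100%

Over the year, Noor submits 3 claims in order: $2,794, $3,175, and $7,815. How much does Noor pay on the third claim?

Claim 1 ($2,794): $1,011 finishes the deductible; $1,783 goes to coinsurance; coinsurance $1,783 × 50% = $891.50. Owner pays $1,902.50; OOP now $1,902.50.
Claim 2 ($3,175): deductible met; 50% of $3,175 = $1,587.50. Owner pays $1,587.50; OOP now $3,490.
Claim 3 ($7,815): deductible already satisfied, so owner's share is 50% × $7,815 = $3,907.50. Adding that to $3,490 gives $7,397.50, past the $5,150 cap; owner pays only $5,150 − $3,490 = $1,660.

$1,660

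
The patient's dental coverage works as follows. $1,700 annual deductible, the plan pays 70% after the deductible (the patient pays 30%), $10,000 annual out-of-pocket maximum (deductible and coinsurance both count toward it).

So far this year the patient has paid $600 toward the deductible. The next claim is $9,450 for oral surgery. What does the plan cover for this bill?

Deductible still to meet: $1,700 − $600 = $1,100.
After the $1,100 deductible portion, $9,450 − $1,100 = $8,350 is subject to coinsurance.
Coinsurance: $8,350 × 30% = $2,505.
That puts the patient's cost at $1,100 + $2,505 = $3,605 before any cap.
Cumulative spending $600 + $3,605 = $4,205 stays under the $10,000 maximum.
The plan picks up $9,450 − $3,605 = $5,845.

$5,845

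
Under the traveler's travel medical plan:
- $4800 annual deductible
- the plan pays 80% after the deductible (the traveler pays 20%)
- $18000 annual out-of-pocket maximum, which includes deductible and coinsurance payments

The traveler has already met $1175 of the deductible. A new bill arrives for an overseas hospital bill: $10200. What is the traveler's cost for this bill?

Remaining deductible: $4800 − $1175 = $3625.
The remaining $6575 (= $10200 − $3625) moves to coinsurance.
Coinsurance: $6575 × 20% = $1315.
So the traveler owes $3625 + $1315 = $4940 before any cap.
Year-to-date out-of-pocket becomes $1175 + $4940 = $6115, still under the $18000 maximum, so no cap applies.

$4940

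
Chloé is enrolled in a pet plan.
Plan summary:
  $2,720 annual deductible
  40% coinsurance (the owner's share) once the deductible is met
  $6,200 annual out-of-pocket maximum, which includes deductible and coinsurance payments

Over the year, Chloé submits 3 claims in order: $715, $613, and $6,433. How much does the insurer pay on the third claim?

$3,024.60

#1 ($715): entire amount goes to the deductible. Owner pays $715; OOP now $715. Insurer: $715 − $715 = $0.
#2 ($613): entire amount goes to the deductible. Owner pays $613; OOP now $1,328. Insurer: $613 − $613 = $0.
#3 ($6,433): deductible takes $1,392, $5,041 remains; owner's 40% is $2,016.40. Owner owes $3,408.40 (running OOP $4,736.40). Insurer: $6,433 − $3,408.40 = $3,024.60.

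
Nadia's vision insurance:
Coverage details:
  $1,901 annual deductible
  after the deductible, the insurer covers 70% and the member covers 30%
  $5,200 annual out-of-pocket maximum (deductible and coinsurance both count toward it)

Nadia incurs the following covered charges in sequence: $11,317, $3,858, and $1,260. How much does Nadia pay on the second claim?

$474.20

#1 ($11,317): $1,901 to deductible, leaving $9,416; coinsurance $9,416 × 30% = $2,824.80. Member pays $4,725.80; OOP now $4,725.80.
#2 ($3,858): deductible met; 30% of $3,858 = $1,157.40. Adding that to $4,725.80 gives $5,883.20, past the $5,200 cap; member pays only $5,200 − $4,725.80 = $474.20.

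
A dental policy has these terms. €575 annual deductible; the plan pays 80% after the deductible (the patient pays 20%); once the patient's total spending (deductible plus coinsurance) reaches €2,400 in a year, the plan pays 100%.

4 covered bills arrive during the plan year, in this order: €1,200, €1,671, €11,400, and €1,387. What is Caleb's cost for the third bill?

€1,365.80

Claim 1 — €1,200: €575 to deductible, leaving €625; 20% of €625 = €125. Patient owes €700 (running OOP €700).
Claim 2 — €1,671: deductible already satisfied, so patient's share is 20% × €1,671 = €334.20. Cost to patient: €334.20. OOP to date €1,034.20.
Claim 3 — €11,400: 20% coinsurance on €11,400 = €2,280. OOP would hit €3,314.20 > €2,400, so the cap limits the patient to €2,400 − €1,034.20 = €1,365.80.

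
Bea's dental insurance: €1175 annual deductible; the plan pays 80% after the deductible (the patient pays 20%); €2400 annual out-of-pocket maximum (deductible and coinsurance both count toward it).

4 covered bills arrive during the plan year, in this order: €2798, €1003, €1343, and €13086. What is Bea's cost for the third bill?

€268.60

#1 (€2798): €1175 finishes the deductible; €1623 goes to coinsurance; 20% of €1623 = €324.60. Cost to patient: €1499.60. OOP to date €1499.60.
#2 (€1003): deductible already satisfied, so patient's share is 20% × €1003 = €200.60. Patient pays €200.60; OOP now €1700.20.
#3 (€1343): deductible already satisfied, so patient's share is 20% × €1343 = €268.60. Patient owes €268.60 (running OOP €1968.80).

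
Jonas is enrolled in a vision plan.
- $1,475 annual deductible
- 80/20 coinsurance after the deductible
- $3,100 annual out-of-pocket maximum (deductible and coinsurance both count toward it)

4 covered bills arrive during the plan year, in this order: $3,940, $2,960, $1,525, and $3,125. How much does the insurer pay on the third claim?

$1,220

#1 ($3,940): $1,475 to deductible, leaving $2,465; coinsurance $2,465 × 20% = $493. Member pays $1,968; OOP now $1,968. Plan pays $3,940 − $1,968 = $1,972.
#2 ($2,960): 20% coinsurance on $2,960 = $592. Cost to member: $592. OOP to date $2,560. Plan pays $2,960 − $592 = $2,368.
#3 ($1,525): 20% coinsurance on $1,525 = $305. Member owes $305 (running OOP $2,865). Plan pays $1,525 − $305 = $1,220.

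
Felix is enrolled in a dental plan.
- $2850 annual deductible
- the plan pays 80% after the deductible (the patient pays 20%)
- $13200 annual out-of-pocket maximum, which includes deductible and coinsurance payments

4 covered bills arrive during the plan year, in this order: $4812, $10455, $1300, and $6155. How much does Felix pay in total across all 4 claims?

$6824.40

#1 ($4812): deductible takes $2850, $1962 remains; patient's 20% is $392.40. Patient owes $3242.40 (running OOP $3242.40).
#2 ($10455): deductible already satisfied, so patient's share is 20% × $10455 = $2091. Cost to patient: $2091. OOP to date $5333.40.
#3 ($1300): deductible already satisfied, so patient's share is 20% × $1300 = $260. Patient pays $260; OOP now $5593.40.
#4 ($6155): deductible met; 20% of $6155 = $1231. Cost to patient: $1231. OOP to date $6824.40.
Total paid by the patient: $3242.40 + $2091 + $260 + $1231 = $6824.40.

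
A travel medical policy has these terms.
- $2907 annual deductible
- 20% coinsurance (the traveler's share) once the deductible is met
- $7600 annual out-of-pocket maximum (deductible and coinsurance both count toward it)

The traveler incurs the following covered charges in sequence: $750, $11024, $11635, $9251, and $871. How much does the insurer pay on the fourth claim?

Claim 1 ($750): fully absorbed by the deductible. Traveler owes $750 (running OOP $750). Plan pays $750 − $750 = $0.
Claim 2 ($11024): $2157 finishes the deductible; $8867 goes to coinsurance; traveler's 20% is $1773.40. Traveler owes $3930.40 (running OOP $4680.40). Plan pays $11024 − $3930.40 = $7093.60.
Claim 3 ($11635): deductible met; 20% of $11635 = $2327. Cost to traveler: $2327. OOP to date $7007.40. Insurer: $11635 − $2327 = $9308.
Claim 4 ($9251): 20% coinsurance on $9251 = $1850.20. OOP would hit $8857.60 > $7600, so the cap limits the traveler to $7600 − $7007.40 = $592.60. Plan pays $9251 − $592.60 = $8658.40.

$8658.40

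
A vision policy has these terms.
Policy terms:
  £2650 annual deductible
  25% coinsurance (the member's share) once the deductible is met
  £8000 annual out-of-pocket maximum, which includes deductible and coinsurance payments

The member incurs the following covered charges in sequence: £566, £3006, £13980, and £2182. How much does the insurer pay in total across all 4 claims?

£12813

#1 (£566): all of it applies to the deductible. Cost to member: £566. OOP to date £566. Insurer: £566 − £566 = £0.
#2 (£3006): £2084 finishes the deductible; £922 goes to coinsurance; member's 25% is £230.50. Cost to member: £2314.50. OOP to date £2880.50. Insurer: £3006 − £2314.50 = £691.50.
#3 (£13980): deductible already satisfied, so member's share is 25% × £13980 = £3495. Cost to member: £3495. OOP to date £6375.50. Insurer: £13980 − £3495 = £10485.
#4 (£2182): deductible already satisfied, so member's share is 25% × £2182 = £545.50. Member owes £545.50 (running OOP £6921). Insurer: £2182 − £545.50 = £1636.50.
Insurer total: £0 + £691.50 + £10485 + £1636.50 = £12813.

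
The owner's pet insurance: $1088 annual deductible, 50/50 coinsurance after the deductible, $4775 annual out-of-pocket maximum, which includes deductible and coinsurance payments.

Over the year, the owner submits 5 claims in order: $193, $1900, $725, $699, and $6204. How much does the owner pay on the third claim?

Bill 1, $193: entire amount goes to the deductible. Owner pays $193; OOP now $193.
Bill 2, $1900: deductible takes $895, $1005 remains; 50% of $1005 = $502.50. Owner owes $1397.50 (running OOP $1590.50).
Bill 3, $725: deductible already satisfied, so owner's share is 50% × $725 = $362.50. Owner owes $362.50 (running OOP $1953).

$362.50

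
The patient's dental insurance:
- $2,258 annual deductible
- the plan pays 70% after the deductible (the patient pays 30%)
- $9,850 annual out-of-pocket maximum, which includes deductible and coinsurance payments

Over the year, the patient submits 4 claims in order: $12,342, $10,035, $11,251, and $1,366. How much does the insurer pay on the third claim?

#1 ($12,342): $2,258 finishes the deductible; $10,084 goes to coinsurance; 30% of $10,084 = $3,025.20. Patient pays $5,283.20; OOP now $5,283.20. Insurer: $12,342 − $5,283.20 = $7,058.80.
#2 ($10,035): 30% coinsurance on $10,035 = $3,010.50. Patient owes $3,010.50 (running OOP $8,293.70). Plan pays $10,035 − $3,010.50 = $7,024.50.
#3 ($11,251): deductible met; 30% of $11,251 = $3,375.30. Adding that to $8,293.70 gives $11,669, past the $9,850 cap; patient pays only $9,850 − $8,293.70 = $1,556.30. Plan pays $11,251 − $1,556.30 = $9,694.70.

$9,694.70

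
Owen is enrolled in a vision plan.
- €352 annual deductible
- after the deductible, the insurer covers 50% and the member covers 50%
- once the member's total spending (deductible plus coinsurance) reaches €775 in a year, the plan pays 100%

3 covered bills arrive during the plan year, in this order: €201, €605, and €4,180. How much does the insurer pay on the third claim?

€3,984

#1 (€201): entire amount goes to the deductible. Member pays €201; OOP now €201. Plan pays €201 − €201 = €0.
#2 (€605): €151 finishes the deductible; €454 goes to coinsurance; 50% of €454 = €227. Member pays €378; OOP now €579. Plan pays €605 − €378 = €227.
#3 (€4,180): deductible already satisfied, so member's share is 50% × €4,180 = €2,090. OOP would hit €2,669 > €775, so the cap limits the member to €775 − €579 = €196. Plan pays €4,180 − €196 = €3,984.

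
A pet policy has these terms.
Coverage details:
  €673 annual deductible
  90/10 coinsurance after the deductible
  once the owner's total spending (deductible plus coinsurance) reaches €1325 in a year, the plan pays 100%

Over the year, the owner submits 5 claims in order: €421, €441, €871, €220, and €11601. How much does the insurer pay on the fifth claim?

Claim 1 — €421: all of it applies to the deductible. Cost to owner: €421. OOP to date €421. Plan pays €421 − €421 = €0.
Claim 2 — €441: €252 to deductible, leaving €189; 10% of €189 = €18.90. Owner owes €270.90 (running OOP €691.90). Plan pays €441 − €270.90 = €170.10.
Claim 3 — €871: 10% coinsurance on €871 = €87.10. Cost to owner: €87.10. OOP to date €779. Plan pays €871 − €87.10 = €783.90.
Claim 4 — €220: deductible met; 10% of €220 = €22. Owner pays €22; OOP now €801. Plan pays €220 − €22 = €198.
Claim 5 — €11601: deductible already satisfied, so owner's share is 10% × €11601 = €1160.10. That would push OOP to €1961.10, over the €1325 cap, so owner pays €1325 − €801 = €524. Plan pays €11601 − €524 = €11077.

€11077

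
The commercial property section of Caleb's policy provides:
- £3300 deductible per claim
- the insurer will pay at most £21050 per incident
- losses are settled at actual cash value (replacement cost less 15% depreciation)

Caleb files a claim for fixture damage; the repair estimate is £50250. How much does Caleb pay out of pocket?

£29200

Actual cash value after 15% depreciation: £50250 × 85% = £42712.50.
After the deductible, £42712.50 − £3300 = £39412.50 remains.
£39412.50 exceeds the £21050 limit, so the insurer pays the limit: £21050.
The business bears the rest of the original loss: £50250 − £21050 = £29200.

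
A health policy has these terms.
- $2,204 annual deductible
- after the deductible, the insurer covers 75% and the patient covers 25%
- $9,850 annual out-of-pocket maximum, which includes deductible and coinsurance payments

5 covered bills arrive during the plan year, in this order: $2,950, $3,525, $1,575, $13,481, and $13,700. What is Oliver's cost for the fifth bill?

$2,814.25

Bill 1, $2,950: deductible takes $2,204, $746 remains; 25% of $746 = $186.50. Cost to patient: $2,390.50. OOP to date $2,390.50.
Bill 2, $3,525: 25% coinsurance on $3,525 = $881.25. Patient pays $881.25; OOP now $3,271.75.
Bill 3, $1,575: 25% coinsurance on $1,575 = $393.75. Patient owes $393.75 (running OOP $3,665.50).
Bill 4, $13,481: deductible already satisfied, so patient's share is 25% × $13,481 = $3,370.25. Patient owes $3,370.25 (running OOP $7,035.75).
Bill 5, $13,700: deductible met; 25% of $13,700 = $3,425. Adding that to $7,035.75 gives $10,460.75, past the $9,850 cap; patient pays only $9,850 − $7,035.75 = $2,814.25.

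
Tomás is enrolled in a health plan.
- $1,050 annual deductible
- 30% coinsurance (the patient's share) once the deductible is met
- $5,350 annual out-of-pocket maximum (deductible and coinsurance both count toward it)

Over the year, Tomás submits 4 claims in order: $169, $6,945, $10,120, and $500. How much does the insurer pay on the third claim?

$7,639.20

Claim 1 — $169: entire amount goes to the deductible. Patient owes $169 (running OOP $169). Insurer: $169 − $169 = $0.
Claim 2 — $6,945: $881 to deductible, leaving $6,064; coinsurance $6,064 × 30% = $1,819.20. Cost to patient: $2,700.20. OOP to date $2,869.20. Plan pays $6,945 − $2,700.20 = $4,244.80.
Claim 3 — $10,120: 30% coinsurance on $10,120 = $3,036. That would push OOP to $5,905.20, over the $5,350 cap, so patient pays $5,350 − $2,869.20 = $2,480.80. Insurer: $10,120 − $2,480.80 = $7,639.20.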